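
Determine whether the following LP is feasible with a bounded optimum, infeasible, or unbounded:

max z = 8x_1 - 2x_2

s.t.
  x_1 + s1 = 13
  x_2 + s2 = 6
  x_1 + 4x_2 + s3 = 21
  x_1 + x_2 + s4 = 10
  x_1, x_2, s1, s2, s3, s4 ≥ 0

Feasible with a bounded optimal solution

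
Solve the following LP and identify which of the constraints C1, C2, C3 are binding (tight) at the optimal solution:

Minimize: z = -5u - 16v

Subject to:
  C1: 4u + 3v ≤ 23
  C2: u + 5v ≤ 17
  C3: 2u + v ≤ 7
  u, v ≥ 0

At u = 2, v = 3, compute slack b - a·x for each constraint:
  C1: 23 − 17 = 6  (slack)
  C2: 17 − 17 = 0  (binding)
  C3: 7 − 7 = 0  (binding)

Optimal: u = 2, v = 3
Binding: C2, C3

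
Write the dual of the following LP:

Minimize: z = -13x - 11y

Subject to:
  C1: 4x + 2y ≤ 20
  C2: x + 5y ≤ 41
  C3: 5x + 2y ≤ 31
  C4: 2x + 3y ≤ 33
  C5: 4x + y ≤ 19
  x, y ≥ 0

Primal min cᵀx s.t. Ax ≤ b, x ≥ 0  →  Dual max −bᵀy s.t. Aᵀy ≥ −c, y ≥ 0.

Maximize: z = -20y1 - 41y2 - 31y3 - 33y4 - 19y5

Subject to:
  4y1 + y2 + 5y3 + 2y4 + 4y5 ≥ 13
  2y1 + 5y2 + 2y3 + 3y4 + y5 ≥ 11
  y1, y2, y3, y4, y5 ≥ 0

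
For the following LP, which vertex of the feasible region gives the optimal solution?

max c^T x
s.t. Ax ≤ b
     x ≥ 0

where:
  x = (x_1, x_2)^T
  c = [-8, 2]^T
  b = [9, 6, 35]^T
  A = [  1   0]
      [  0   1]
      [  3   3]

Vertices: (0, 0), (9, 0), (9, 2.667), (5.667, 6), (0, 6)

Evaluate the objective at each vertex of the feasible region:
  z(0, 0) = 0
  z(9, 0) = -72
  z(9, 2.667) = -66.67
  z(5.667, 6) = -33.33
  z(0, 6) = 12  ←
The maximum is at x_1 = 0, x_2 = 6.

(0, 6)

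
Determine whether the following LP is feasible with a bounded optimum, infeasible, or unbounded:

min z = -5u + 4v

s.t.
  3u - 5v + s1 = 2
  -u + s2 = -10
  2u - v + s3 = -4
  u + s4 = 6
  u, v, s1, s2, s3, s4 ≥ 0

Infeasible (no feasible solution exists)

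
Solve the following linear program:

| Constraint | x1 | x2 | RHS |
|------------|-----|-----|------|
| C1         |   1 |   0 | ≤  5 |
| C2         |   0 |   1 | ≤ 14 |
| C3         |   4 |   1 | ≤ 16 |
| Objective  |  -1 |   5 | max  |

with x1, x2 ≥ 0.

Evaluate the objective at each vertex of the feasible region:
  z(0, 0) = 0
  z(4, 0) = -4
  z(0.5, 14) = 69.5
  z(0, 14) = 70  ←
The maximum is at x1 = 0, x2 = 14.

x1 = 0, x2 = 14, z = 70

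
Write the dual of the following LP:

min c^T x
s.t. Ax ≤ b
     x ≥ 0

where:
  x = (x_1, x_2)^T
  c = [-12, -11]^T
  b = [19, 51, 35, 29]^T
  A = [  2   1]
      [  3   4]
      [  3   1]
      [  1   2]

Primal min cᵀx s.t. Ax ≤ b, x ≥ 0  →  Dual max −bᵀy s.t. Aᵀy ≥ −c, y ≥ 0.

Maximize: z = -19y1 - 51y2 - 35y3 - 29y4

Subject to:
  2y1 + 3y2 + 3y3 + y4 ≥ 12
  y1 + 4y2 + y3 + 2y4 ≥ 11
  y1, y2, y3, y4 ≥ 0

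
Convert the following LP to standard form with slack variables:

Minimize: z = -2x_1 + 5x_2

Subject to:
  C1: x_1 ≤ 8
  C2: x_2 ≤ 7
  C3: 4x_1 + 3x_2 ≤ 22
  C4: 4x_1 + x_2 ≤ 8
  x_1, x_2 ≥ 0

min z = -2x_1 + 5x_2

s.t.
  x_1 + s1 = 8
  x_2 + s2 = 7
  4x_1 + 3x_2 + s3 = 22
  4x_1 + x_2 + s4 = 8
  x_1, x_2, s1, s2, s3, s4 ≥ 0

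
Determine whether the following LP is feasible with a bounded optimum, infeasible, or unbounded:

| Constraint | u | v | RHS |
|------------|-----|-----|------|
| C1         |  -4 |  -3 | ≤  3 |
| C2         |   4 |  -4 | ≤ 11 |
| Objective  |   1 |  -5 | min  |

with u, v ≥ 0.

Unbounded (objective can decrease without bound)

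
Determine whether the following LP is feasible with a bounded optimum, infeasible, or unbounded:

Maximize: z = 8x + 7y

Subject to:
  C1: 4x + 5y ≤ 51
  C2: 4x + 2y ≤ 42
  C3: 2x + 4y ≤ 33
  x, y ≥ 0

Feasible with a bounded optimal solution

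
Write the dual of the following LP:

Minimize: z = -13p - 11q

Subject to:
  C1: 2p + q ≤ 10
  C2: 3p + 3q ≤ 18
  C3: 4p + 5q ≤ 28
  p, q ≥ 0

Primal min cᵀx s.t. Ax ≤ b, x ≥ 0  →  Dual max −bᵀy s.t. Aᵀy ≥ −c, y ≥ 0.

Maximize: z = -10y1 - 18y2 - 28y3

Subject to:
  2y1 + 3y2 + 4y3 ≥ 13
  y1 + 3y2 + 5y3 ≥ 11
  y1, y2, y3 ≥ 0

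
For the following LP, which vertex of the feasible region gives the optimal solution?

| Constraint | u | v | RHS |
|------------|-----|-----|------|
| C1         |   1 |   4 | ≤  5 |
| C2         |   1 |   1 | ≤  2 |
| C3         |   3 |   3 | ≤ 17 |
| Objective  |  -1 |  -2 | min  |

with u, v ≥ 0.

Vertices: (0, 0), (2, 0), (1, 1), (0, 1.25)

Evaluate the objective at each vertex of the feasible region:
  z(0, 0) = 0
  z(2, 0) = -2
  z(1, 1) = -3  ←
  z(0, 1.25) = -2.5
The minimum is at u = 1, v = 1.

(1, 1)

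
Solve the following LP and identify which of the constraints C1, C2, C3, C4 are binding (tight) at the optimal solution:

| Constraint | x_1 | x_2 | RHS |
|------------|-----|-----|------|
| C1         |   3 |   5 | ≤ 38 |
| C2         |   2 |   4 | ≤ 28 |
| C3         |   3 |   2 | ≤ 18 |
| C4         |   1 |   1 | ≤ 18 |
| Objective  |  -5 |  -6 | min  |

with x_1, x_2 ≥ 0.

At x_1 = 2, x_2 = 6, compute slack b - a·x for each constraint:
  C1: 38 − 36 = 2  (slack)
  C2: 28 − 28 = 0  (binding)
  C3: 18 − 18 = 0  (binding)
  C4: 18 − 8 = 10  (slack)

Optimal: x_1 = 2, x_2 = 6
Binding: C2, C3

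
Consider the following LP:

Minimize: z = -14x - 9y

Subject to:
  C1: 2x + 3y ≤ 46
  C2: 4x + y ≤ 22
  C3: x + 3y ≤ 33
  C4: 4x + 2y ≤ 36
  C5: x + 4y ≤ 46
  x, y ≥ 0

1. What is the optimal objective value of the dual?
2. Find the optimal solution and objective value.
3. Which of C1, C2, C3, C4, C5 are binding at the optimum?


1. -132
2. x = 3, y = 10, z = -132
3. C2, C3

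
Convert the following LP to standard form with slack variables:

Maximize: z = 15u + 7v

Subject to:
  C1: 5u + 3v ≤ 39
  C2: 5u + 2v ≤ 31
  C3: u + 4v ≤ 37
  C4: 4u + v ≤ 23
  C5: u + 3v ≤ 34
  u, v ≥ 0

max z = 15u + 7v

s.t.
  5u + 3v + s1 = 39
  5u + 2v + s2 = 31
  u + 4v + s3 = 37
  4u + v + s4 = 23
  u + 3v + s5 = 34
  u, v, s1, s2, s3, s4, s5 ≥ 0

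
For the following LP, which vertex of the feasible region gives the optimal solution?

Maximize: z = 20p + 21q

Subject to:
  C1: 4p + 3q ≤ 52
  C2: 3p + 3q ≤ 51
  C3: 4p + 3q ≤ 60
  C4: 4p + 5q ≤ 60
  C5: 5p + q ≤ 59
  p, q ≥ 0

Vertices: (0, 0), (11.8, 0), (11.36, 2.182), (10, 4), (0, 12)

Evaluate the objective at each vertex of the feasible region:
  z(0, 0) = 0
  z(11.8, 0) = 236
  z(11.36, 2.182) = 273.1
  z(10, 4) = 284  ←
  z(0, 12) = 252
The maximum is at p = 10, q = 4.

(10, 4)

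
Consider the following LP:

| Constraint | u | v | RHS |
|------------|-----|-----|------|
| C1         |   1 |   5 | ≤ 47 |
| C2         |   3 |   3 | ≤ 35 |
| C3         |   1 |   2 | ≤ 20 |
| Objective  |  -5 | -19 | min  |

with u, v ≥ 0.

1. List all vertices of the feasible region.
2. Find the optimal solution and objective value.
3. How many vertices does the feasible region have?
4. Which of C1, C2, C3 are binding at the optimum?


1. (0, 0), (11.67, 0), (3.333, 8.333), (2, 9), (0, 9.4)
2. u = 2, v = 9, z = -181
3. 5
4. C1, C3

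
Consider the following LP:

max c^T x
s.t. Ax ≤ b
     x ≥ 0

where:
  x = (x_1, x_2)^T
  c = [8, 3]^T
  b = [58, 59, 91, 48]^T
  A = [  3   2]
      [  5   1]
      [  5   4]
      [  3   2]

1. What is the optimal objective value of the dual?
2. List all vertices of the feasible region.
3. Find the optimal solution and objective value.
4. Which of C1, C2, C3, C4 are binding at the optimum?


1. 107
2. (0, 0), (11.8, 0), (10, 9), (5, 16.5), (0, 22.75)
3. x_1 = 10, x_2 = 9, z = 107
4. C2, C4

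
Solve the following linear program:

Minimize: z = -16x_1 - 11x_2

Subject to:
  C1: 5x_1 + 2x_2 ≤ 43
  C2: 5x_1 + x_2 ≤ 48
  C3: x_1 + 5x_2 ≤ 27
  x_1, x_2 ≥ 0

Evaluate the objective at each vertex of the feasible region:
  z(0, 0) = 0
  z(8.6, 0) = -137.6
  z(7, 4) = -156  ←
  z(0, 5.4) = -59.4
The minimum is at x_1 = 7, x_2 = 4.

x_1 = 7, x_2 = 4, z = -156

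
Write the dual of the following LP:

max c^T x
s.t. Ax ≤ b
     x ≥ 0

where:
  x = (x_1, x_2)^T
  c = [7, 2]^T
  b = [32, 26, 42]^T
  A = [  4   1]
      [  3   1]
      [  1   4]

Primal max cᵀx s.t. Ax ≤ b, x ≥ 0  →  Dual min bᵀy s.t. Aᵀy ≥ c, y ≥ 0.

Minimize: z = 32y1 + 26y2 + 42y3

Subject to:
  4y1 + 3y2 + y3 ≥ 7
  y1 + y2 + 4y3 ≥ 2
  y1, y2, y3 ≥ 0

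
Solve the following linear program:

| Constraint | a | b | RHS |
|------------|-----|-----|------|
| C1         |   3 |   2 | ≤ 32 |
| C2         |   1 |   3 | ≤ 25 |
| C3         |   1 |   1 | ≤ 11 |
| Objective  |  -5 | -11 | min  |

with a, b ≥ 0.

Evaluate the objective at each vertex of the feasible region:
  z(0, 0) = 0
  z(10.67, 0) = -53.33
  z(10, 1) = -61
  z(4, 7) = -97  ←
  z(0, 8.333) = -91.67
The minimum is at a = 4, b = 7.

a = 4, b = 7, z = -97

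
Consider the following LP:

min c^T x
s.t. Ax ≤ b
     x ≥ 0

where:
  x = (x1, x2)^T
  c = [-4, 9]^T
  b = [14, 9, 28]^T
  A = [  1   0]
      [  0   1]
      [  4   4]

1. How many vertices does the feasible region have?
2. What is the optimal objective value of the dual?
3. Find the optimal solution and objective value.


1. 3
2. -28
3. x1 = 7, x2 = 0, z = -28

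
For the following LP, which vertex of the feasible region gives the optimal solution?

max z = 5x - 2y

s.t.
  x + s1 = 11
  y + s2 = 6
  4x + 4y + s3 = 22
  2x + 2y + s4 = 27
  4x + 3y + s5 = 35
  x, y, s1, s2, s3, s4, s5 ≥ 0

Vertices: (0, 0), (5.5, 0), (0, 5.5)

Evaluate the objective at each vertex of the feasible region:
  z(0, 0) = 0
  z(5.5, 0) = 27.5  ←
  z(0, 5.5) = -11
The maximum is at x = 5.5, y = 0.

(5.5, 0)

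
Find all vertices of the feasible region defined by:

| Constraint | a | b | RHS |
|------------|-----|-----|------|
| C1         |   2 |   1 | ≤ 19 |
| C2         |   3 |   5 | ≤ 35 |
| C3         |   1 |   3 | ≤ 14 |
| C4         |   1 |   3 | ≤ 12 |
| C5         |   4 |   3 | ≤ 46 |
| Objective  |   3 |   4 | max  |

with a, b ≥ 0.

(0, 0), (9.5, 0), (9, 1), (0, 4)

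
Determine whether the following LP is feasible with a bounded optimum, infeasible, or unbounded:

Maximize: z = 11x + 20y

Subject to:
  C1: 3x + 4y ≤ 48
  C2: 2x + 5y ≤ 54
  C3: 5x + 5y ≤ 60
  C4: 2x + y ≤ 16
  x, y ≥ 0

Feasible with a bounded optimal solution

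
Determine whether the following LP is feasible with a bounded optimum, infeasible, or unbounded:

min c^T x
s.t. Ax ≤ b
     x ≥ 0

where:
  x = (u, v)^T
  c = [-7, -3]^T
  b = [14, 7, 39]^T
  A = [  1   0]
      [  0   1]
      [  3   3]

Feasible with a bounded optimal solution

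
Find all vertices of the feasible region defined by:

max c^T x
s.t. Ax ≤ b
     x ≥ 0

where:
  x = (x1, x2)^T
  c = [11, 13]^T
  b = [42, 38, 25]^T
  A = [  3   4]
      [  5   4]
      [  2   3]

(0, 0), (7.6, 0), (2, 7), (0, 8.333)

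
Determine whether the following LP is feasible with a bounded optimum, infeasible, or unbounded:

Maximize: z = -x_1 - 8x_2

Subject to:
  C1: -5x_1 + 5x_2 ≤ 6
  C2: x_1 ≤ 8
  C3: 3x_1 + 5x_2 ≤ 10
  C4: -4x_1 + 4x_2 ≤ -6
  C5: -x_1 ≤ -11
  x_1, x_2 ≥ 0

Infeasible (no feasible solution exists)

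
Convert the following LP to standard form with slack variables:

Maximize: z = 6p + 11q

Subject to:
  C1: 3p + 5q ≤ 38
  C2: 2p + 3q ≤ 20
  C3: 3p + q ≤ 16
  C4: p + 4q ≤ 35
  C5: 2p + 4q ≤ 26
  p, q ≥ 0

max z = 6p + 11q

s.t.
  3p + 5q + s1 = 38
  2p + 3q + s2 = 20
  3p + q + s3 = 16
  p + 4q + s4 = 35
  2p + 4q + s5 = 26
  p, q, s1, s2, s3, s4, s5 ≥ 0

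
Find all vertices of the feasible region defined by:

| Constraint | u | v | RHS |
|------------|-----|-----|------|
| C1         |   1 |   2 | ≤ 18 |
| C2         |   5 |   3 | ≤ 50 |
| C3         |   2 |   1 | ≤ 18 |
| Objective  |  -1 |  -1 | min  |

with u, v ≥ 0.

(0, 0), (9, 0), (6, 6), (0, 9)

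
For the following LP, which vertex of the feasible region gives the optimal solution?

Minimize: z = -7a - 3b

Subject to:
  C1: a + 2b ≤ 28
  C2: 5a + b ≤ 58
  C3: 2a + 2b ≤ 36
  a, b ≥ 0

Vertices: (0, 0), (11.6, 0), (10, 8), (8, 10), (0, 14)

Evaluate the objective at each vertex of the feasible region:
  z(0, 0) = 0
  z(11.6, 0) = -81.2
  z(10, 8) = -94  ←
  z(8, 10) = -86
  z(0, 14) = -42
The minimum is at a = 10, b = 8.

(10, 8)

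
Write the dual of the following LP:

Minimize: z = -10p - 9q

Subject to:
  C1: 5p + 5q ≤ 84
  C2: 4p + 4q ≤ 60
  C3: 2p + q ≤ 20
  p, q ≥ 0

Primal min cᵀx s.t. Ax ≤ b, x ≥ 0  →  Dual max −bᵀy s.t. Aᵀy ≥ −c, y ≥ 0.

Maximize: z = -84y1 - 60y2 - 20y3

Subject to:
  5y1 + 4y2 + 2y3 ≥ 10
  5y1 + 4y2 + y3 ≥ 9
  y1, y2, y3 ≥ 0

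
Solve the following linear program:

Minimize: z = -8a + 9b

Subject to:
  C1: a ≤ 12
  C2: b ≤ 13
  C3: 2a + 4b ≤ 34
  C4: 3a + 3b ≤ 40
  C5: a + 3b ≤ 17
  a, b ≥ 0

Evaluate the objective at each vertex of the feasible region:
  z(0, 0) = 0
  z(12, 0) = -96  ←
  z(12, 1.333) = -84
  z(11.5, 1.833) = -75.5
  z(0, 5.667) = 51
The minimum is at a = 12, b = 0.

a = 12, b = 0, z = -96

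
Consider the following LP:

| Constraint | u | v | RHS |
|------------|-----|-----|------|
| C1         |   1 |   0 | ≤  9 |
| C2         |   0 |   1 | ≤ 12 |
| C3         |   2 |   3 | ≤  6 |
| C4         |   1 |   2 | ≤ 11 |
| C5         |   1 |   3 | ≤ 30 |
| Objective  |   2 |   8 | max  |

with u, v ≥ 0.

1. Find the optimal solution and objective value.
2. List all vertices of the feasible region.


1. u = 0, v = 2, z = 16
2. (0, 0), (3, 0), (0, 2)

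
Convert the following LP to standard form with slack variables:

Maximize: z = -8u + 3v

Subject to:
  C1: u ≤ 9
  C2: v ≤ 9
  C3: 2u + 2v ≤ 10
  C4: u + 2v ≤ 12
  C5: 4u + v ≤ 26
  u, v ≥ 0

max z = -8u + 3v

s.t.
  u + s1 = 9
  v + s2 = 9
  2u + 2v + s3 = 10
  u + 2v + s4 = 12
  4u + v + s5 = 26
  u, v, s1, s2, s3, s4, s5 ≥ 0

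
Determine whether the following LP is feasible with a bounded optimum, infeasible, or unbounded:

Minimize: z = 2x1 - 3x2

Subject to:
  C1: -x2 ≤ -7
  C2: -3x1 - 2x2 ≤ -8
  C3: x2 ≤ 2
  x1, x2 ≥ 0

Infeasible (no feasible solution exists)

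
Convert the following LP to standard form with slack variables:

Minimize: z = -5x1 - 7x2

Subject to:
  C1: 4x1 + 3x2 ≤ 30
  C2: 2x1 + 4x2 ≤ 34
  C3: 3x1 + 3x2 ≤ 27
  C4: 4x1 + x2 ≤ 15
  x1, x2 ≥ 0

min z = -5x1 - 7x2

s.t.
  4x1 + 3x2 + s1 = 30
  2x1 + 4x2 + s2 = 34
  3x1 + 3x2 + s3 = 27
  4x1 + x2 + s4 = 15
  x1, x2, s1, s2, s3, s4 ≥ 0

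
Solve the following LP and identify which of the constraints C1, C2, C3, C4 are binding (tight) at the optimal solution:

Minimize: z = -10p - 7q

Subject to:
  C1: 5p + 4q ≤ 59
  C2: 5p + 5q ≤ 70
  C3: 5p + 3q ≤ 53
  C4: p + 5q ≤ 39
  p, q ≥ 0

At p = 7, q = 6, compute slack b - a·x for each constraint:
  C1: 59 − 59 = 0  (binding)
  C2: 70 − 65 = 5  (slack)
  C3: 53 − 53 = 0  (binding)
  C4: 39 − 37 = 2  (slack)

Optimal: p = 7, q = 6
Binding: C1, C3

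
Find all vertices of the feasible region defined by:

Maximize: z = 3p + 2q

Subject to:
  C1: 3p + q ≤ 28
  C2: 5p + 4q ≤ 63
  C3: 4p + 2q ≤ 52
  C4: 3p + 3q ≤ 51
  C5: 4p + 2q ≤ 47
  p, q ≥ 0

(0, 0), (9.333, 0), (7, 7), (0, 15.75)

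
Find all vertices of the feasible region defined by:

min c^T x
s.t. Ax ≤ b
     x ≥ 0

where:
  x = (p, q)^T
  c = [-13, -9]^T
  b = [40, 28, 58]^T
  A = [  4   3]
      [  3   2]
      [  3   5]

(0, 0), (9.333, 0), (4, 8), (2.364, 10.18), (0, 11.6)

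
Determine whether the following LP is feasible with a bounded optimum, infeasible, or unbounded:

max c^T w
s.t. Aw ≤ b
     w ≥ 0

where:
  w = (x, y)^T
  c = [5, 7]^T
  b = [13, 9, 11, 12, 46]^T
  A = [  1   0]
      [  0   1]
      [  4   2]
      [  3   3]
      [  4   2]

Feasible with a bounded optimal solution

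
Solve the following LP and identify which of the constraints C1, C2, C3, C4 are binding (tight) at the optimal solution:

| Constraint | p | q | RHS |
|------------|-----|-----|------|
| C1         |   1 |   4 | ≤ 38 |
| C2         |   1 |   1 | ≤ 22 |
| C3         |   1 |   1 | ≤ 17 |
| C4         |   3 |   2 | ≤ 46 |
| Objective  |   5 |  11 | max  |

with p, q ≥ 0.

At p = 10, q = 7, compute slack b - a·x for each constraint:
  C1: 38 − 38 = 0  (binding)
  C2: 22 − 17 = 5  (slack)
  C3: 17 − 17 = 0  (binding)
  C4: 46 − 44 = 2  (slack)

Optimal: p = 10, q = 7
Binding: C1, C3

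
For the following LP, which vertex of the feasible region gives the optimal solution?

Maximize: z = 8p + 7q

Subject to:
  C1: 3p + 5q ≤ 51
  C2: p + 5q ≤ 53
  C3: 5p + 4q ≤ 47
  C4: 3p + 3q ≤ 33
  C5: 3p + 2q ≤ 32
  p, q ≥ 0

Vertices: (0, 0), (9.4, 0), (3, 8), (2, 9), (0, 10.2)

Evaluate the objective at each vertex of the feasible region:
  z(0, 0) = 0
  z(9.4, 0) = 75.2
  z(3, 8) = 80  ←
  z(2, 9) = 79
  z(0, 10.2) = 71.4
The maximum is at p = 3, q = 8.

(3, 8)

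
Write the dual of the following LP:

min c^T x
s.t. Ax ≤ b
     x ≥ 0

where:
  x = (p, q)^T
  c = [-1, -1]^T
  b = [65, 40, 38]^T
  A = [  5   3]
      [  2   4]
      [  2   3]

Primal min cᵀx s.t. Ax ≤ b, x ≥ 0  →  Dual max −bᵀy s.t. Aᵀy ≥ −c, y ≥ 0.

Maximize: z = -65y1 - 40y2 - 38y3

Subject to:
  5y1 + 2y2 + 2y3 ≥ 1
  3y1 + 4y2 + 3y3 ≥ 1
  y1, y2, y3 ≥ 0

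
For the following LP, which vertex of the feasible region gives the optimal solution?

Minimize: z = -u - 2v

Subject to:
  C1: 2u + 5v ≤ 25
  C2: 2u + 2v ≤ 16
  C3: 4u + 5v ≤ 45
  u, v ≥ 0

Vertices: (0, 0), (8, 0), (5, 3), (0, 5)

Evaluate the objective at each vertex of the feasible region:
  z(0, 0) = 0
  z(8, 0) = -8
  z(5, 3) = -11  ←
  z(0, 5) = -10
The minimum is at u = 5, v = 3.

(5, 3)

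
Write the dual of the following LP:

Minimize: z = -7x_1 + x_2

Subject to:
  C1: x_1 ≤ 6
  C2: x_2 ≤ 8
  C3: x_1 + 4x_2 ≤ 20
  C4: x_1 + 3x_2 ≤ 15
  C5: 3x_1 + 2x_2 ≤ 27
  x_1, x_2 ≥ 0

Primal min cᵀx s.t. Ax ≤ b, x ≥ 0  →  Dual max −bᵀy s.t. Aᵀy ≥ −c, y ≥ 0.

Maximize: z = -6y1 - 8y2 - 20y3 - 15y4 - 27y5

Subject to:
  y1 + y3 + y4 + 3y5 ≥ 7
  y2 + 4y3 + 3y4 + 2y5 ≥ -1
  y1, y2, y3, y4, y5 ≥ 0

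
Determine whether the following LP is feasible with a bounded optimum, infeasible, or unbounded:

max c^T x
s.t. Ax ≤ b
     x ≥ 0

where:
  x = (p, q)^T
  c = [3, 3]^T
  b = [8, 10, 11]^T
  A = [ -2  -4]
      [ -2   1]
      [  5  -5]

Unbounded (objective can increase without bound)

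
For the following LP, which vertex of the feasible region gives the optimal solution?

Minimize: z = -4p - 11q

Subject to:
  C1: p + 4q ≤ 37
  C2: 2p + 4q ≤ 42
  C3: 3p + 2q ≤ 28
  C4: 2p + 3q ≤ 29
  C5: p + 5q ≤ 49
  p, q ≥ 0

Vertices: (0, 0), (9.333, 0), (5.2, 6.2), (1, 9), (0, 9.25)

Evaluate the objective at each vertex of the feasible region:
  z(0, 0) = 0
  z(9.333, 0) = -37.33
  z(5.2, 6.2) = -89
  z(1, 9) = -103  ←
  z(0, 9.25) = -101.8
The minimum is at p = 1, q = 9.

(1, 9)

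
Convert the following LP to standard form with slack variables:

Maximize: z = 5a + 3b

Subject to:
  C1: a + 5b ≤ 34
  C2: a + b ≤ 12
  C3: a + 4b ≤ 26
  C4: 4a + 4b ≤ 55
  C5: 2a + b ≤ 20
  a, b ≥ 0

max z = 5a + 3b

s.t.
  a + 5b + s1 = 34
  a + b + s2 = 12
  a + 4b + s3 = 26
  4a + 4b + s4 = 55
  2a + b + s5 = 20
  a, b, s1, s2, s3, s4, s5 ≥ 0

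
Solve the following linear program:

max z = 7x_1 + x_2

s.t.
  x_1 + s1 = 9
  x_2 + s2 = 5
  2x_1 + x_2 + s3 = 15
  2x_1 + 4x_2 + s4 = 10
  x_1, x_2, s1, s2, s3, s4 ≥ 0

Evaluate the objective at each vertex of the feasible region:
  z(0, 0) = 0
  z(5, 0) = 35  ←
  z(0, 2.5) = 2.5
The maximum is at x_1 = 5, x_2 = 0.

x_1 = 5, x_2 = 0, z = 35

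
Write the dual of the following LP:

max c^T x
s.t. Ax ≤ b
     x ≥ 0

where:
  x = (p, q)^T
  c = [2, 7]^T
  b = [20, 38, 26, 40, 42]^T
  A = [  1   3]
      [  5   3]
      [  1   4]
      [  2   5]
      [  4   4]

Primal max cᵀx s.t. Ax ≤ b, x ≥ 0  →  Dual min bᵀy s.t. Aᵀy ≥ c, y ≥ 0.

Minimize: z = 20y1 + 38y2 + 26y3 + 40y4 + 42y5

Subject to:
  y1 + 5y2 + y3 + 2y4 + 4y5 ≥ 2
  3y1 + 3y2 + 4y3 + 5y4 + 4y5 ≥ 7
  y1, y2, y3, y4, y5 ≥ 0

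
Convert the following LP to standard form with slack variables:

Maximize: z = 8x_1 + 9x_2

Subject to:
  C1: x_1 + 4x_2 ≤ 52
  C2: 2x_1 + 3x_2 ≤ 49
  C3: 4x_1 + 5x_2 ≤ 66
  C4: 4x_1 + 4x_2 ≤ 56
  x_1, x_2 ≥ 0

max z = 8x_1 + 9x_2

s.t.
  x_1 + 4x_2 + s1 = 52
  2x_1 + 3x_2 + s2 = 49
  4x_1 + 5x_2 + s3 = 66
  4x_1 + 4x_2 + s4 = 56
  x_1, x_2, s1, s2, s3, s4 ≥ 0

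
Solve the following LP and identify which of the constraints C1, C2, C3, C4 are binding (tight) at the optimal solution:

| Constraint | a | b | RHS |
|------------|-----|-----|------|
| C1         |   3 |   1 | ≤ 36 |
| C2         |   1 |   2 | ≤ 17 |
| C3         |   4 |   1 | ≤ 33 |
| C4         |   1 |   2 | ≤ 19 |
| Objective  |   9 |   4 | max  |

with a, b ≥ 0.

At a = 7, b = 5, compute slack b - a·x for each constraint:
  C1: 36 − 26 = 10  (slack)
  C2: 17 − 17 = 0  (binding)
  C3: 33 − 33 = 0  (binding)
  C4: 19 − 17 = 2  (slack)

Optimal: a = 7, b = 5
Binding: C2, C3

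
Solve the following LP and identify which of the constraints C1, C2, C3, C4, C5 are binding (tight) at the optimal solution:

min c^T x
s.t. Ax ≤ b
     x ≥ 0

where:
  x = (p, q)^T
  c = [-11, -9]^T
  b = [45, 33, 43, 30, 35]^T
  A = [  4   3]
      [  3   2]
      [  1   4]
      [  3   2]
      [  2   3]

At p = 4, q = 9, compute slack b - a·x for each constraint:
  C1: 45 − 43 = 2  (slack)
  C2: 33 − 30 = 3  (slack)
  C3: 43 − 40 = 3  (slack)
  C4: 30 − 30 = 0  (binding)
  C5: 35 − 35 = 0  (binding)

Optimal: p = 4, q = 9
Binding: C4, C5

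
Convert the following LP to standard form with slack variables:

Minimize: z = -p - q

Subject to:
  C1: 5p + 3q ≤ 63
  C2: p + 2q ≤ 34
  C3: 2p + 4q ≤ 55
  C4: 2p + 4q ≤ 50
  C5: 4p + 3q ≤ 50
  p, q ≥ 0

min z = -p - q

s.t.
  5p + 3q + s1 = 63
  p + 2q + s2 = 34
  2p + 4q + s3 = 55
  2p + 4q + s4 = 50
  4p + 3q + s5 = 50
  p, q, s1, s2, s3, s4, s5 ≥ 0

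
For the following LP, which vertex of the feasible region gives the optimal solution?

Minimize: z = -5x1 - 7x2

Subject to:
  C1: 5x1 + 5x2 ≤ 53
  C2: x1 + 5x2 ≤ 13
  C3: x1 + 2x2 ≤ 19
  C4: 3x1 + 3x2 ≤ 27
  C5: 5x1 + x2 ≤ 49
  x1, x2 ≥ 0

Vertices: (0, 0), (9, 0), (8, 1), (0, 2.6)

Evaluate the objective at each vertex of the feasible region:
  z(0, 0) = 0
  z(9, 0) = -45
  z(8, 1) = -47  ←
  z(0, 2.6) = -18.2
The minimum is at x1 = 8, x2 = 1.

(8, 1)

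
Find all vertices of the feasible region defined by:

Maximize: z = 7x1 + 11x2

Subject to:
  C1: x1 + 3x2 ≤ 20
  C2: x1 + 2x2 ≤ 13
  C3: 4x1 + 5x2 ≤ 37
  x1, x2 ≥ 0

(0, 0), (9.25, 0), (3, 5), (0, 6.5)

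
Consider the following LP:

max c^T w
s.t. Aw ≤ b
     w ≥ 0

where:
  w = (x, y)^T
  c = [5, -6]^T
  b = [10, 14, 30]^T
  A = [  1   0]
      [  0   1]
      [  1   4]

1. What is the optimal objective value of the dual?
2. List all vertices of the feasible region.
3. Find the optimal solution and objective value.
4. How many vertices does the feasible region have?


1. 50
2. (0, 0), (10, 0), (10, 5), (0, 7.5)
3. x = 10, y = 0, z = 50
4. 4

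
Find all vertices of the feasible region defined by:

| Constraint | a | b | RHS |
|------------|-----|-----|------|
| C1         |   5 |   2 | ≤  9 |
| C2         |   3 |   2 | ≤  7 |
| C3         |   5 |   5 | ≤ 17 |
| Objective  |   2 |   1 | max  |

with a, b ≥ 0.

(0, 0), (1.8, 0), (1, 2), (0.2, 3.2), (0, 3.4)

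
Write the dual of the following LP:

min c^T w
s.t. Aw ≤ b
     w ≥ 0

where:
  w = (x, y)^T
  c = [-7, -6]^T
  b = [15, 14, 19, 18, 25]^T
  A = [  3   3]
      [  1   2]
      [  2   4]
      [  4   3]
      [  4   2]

Primal min cᵀx s.t. Ax ≤ b, x ≥ 0  →  Dual max −bᵀy s.t. Aᵀy ≥ −c, y ≥ 0.

Maximize: z = -15y1 - 14y2 - 19y3 - 18y4 - 25y5

Subject to:
  3y1 + y2 + 2y3 + 4y4 + 4y5 ≥ 7
  3y1 + 2y2 + 4y3 + 3y4 + 2y5 ≥ 6
  y1, y2, y3, y4, y5 ≥ 0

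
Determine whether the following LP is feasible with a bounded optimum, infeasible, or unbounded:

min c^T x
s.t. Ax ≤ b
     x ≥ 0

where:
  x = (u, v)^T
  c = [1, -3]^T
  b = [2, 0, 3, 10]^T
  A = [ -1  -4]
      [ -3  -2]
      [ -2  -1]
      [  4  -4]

Unbounded (objective can decrease without bound)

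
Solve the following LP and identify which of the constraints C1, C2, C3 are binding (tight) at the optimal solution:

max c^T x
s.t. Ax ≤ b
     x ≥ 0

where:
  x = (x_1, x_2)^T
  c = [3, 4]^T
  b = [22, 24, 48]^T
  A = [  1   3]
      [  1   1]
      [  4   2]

At x_1 = 10, x_2 = 4, compute slack b - a·x for each constraint:
  C1: 22 − 22 = 0  (binding)
  C2: 24 − 14 = 10  (slack)
  C3: 48 − 48 = 0  (binding)

Optimal: x_1 = 10, x_2 = 4
Binding: C1, C3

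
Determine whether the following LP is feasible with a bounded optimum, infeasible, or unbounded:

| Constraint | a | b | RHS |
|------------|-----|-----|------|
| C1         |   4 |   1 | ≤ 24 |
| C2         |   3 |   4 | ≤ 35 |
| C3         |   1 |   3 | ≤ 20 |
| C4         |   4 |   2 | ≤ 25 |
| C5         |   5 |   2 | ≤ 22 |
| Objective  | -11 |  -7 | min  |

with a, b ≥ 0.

Feasible with a bounded optimal solution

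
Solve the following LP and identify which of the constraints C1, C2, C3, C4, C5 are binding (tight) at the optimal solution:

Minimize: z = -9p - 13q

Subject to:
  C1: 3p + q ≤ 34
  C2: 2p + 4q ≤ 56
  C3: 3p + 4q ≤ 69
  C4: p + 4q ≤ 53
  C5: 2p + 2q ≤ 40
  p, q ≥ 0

At p = 8, q = 10, compute slack b - a·x for each constraint:
  C1: 34 − 34 = 0  (binding)
  C2: 56 − 56 = 0  (binding)
  C3: 69 − 64 = 5  (slack)
  C4: 53 − 48 = 5  (slack)
  C5: 40 − 36 = 4  (slack)

Optimal: p = 8, q = 10
Binding: C1, C2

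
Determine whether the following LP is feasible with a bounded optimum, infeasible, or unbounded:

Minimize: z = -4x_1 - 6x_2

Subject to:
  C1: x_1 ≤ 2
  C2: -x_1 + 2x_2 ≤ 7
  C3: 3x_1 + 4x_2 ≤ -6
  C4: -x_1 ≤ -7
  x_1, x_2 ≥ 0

Infeasible (no feasible solution exists)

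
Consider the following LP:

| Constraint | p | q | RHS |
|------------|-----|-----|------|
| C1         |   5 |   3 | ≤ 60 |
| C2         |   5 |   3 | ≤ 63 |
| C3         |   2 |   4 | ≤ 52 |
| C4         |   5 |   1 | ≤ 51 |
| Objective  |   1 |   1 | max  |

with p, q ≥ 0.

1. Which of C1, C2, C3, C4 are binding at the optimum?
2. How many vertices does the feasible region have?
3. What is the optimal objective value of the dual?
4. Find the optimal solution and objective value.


1. C1, C3
2. 5
3. 16
4. p = 6, q = 10, z = 16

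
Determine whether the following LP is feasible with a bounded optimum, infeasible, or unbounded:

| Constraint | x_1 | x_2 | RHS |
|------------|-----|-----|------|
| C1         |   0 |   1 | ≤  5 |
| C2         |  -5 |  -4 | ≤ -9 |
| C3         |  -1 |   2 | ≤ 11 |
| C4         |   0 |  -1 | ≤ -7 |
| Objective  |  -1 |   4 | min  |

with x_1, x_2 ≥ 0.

Infeasible (no feasible solution exists)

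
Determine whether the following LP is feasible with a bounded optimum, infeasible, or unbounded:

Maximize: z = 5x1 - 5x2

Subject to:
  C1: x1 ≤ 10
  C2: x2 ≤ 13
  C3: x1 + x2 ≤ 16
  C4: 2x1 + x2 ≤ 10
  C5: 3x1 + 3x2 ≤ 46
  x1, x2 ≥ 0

Feasible with a bounded optimal solution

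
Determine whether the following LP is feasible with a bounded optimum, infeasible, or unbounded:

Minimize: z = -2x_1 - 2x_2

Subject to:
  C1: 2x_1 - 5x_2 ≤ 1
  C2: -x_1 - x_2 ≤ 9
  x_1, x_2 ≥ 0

Unbounded (objective can decrease without bound)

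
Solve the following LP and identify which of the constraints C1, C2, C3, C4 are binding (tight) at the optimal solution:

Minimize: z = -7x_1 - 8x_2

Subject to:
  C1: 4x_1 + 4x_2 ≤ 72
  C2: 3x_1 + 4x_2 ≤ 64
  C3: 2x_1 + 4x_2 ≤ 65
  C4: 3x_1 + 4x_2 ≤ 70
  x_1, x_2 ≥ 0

At x_1 = 8, x_2 = 10, compute slack b - a·x for each constraint:
  C1: 72 − 72 = 0  (binding)
  C2: 64 − 64 = 0  (binding)
  C3: 65 − 56 = 9  (slack)
  C4: 70 − 64 = 6  (slack)

Optimal: x_1 = 8, x_2 = 10
Binding: C1, C2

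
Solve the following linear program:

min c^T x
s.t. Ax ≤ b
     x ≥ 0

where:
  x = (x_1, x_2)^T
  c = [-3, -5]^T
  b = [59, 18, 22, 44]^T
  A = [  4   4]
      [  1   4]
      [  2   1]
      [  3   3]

Evaluate the objective at each vertex of the feasible region:
  z(0, 0) = 0
  z(11, 0) = -33
  z(10, 2) = -40  ←
  z(0, 4.5) = -22.5
The minimum is at x_1 = 10, x_2 = 2.

x_1 = 10, x_2 = 2, z = -40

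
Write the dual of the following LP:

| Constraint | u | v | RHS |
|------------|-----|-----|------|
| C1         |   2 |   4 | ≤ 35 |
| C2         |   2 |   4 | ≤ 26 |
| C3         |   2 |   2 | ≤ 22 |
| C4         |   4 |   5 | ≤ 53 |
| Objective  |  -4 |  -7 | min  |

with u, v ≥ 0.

Primal min cᵀx s.t. Ax ≤ b, x ≥ 0  →  Dual max −bᵀy s.t. Aᵀy ≥ −c, y ≥ 0.

Maximize: z = -35y1 - 26y2 - 22y3 - 53y4

Subject to:
  2y1 + 2y2 + 2y3 + 4y4 ≥ 4
  4y1 + 4y2 + 2y3 + 5y4 ≥ 7
  y1, y2, y3, y4 ≥ 0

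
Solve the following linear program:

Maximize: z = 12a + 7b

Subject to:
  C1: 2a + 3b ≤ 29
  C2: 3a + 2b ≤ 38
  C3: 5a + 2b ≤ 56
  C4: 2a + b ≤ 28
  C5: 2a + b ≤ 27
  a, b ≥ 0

Evaluate the objective at each vertex of the feasible region:
  z(0, 0) = 0
  z(11.2, 0) = 134.4
  z(10, 3) = 141  ←
  z(0, 9.667) = 67.67
The maximum is at a = 10, b = 3.

a = 10, b = 3, z = 141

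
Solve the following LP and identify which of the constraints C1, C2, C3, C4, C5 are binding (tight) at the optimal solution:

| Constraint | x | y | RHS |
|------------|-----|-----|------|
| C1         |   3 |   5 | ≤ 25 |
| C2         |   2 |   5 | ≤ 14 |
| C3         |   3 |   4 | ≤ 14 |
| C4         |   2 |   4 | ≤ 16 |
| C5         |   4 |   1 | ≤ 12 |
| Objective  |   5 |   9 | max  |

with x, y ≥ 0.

At x = 2, y = 2, compute slack b - a·x for each constraint:
  C1: 25 − 16 = 9  (slack)
  C2: 14 − 14 = 0  (binding)
  C3: 14 − 14 = 0  (binding)
  C4: 16 − 12 = 4  (slack)
  C5: 12 − 10 = 2  (slack)

Optimal: x = 2, y = 2
Binding: C2, C3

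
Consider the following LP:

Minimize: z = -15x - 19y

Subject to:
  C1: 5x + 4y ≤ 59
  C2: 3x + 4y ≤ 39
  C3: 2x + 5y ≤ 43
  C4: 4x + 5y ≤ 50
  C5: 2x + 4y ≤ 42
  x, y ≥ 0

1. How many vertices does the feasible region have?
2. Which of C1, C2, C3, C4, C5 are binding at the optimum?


1. 6
2. C2, C4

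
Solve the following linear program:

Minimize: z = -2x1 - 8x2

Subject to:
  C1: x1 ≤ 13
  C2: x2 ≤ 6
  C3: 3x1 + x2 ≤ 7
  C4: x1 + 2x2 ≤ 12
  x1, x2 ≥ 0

Evaluate the objective at each vertex of the feasible region:
  z(0, 0) = 0
  z(2.333, 0) = -4.667
  z(0.4, 5.8) = -47.2
  z(0, 6) = -48  ←
The minimum is at x1 = 0, x2 = 6.

x1 = 0, x2 = 6, z = -48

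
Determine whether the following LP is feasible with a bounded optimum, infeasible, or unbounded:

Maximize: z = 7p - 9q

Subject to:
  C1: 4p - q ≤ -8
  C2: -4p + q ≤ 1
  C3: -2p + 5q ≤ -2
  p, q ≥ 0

Infeasible (no feasible solution exists)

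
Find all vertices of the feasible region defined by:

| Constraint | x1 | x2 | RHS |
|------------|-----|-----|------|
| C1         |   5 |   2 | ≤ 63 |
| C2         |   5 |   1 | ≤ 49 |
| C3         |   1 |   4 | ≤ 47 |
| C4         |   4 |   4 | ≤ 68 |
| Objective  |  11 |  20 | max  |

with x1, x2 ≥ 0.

(0, 0), (9.8, 0), (8, 9), (7, 10), (0, 11.75)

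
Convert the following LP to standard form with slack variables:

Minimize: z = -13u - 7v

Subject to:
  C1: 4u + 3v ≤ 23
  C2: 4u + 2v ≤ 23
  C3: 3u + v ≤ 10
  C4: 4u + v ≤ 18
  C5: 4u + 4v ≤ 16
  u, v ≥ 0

min z = -13u - 7v

s.t.
  4u + 3v + s1 = 23
  4u + 2v + s2 = 23
  3u + v + s3 = 10
  4u + v + s4 = 18
  4u + 4v + s5 = 16
  u, v, s1, s2, s3, s4, s5 ≥ 0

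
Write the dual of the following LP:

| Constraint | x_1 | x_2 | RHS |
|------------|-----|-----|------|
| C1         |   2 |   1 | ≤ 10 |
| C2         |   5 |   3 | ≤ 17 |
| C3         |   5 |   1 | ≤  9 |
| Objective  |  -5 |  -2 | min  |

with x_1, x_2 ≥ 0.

Primal min cᵀx s.t. Ax ≤ b, x ≥ 0  →  Dual max −bᵀy s.t. Aᵀy ≥ −c, y ≥ 0.

Maximize: z = -10y1 - 17y2 - 9y3

Subject to:
  2y1 + 5y2 + 5y3 ≥ 5
  y1 + 3y2 + y3 ≥ 2
  y1, y2, y3 ≥ 0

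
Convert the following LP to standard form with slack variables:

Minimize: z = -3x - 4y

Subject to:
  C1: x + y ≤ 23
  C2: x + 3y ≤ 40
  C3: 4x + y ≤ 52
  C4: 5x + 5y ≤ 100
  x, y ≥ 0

min z = -3x - 4y

s.t.
  x + y + s1 = 23
  x + 3y + s2 = 40
  4x + y + s3 = 52
  5x + 5y + s4 = 100
  x, y, s1, s2, s3, s4 ≥ 0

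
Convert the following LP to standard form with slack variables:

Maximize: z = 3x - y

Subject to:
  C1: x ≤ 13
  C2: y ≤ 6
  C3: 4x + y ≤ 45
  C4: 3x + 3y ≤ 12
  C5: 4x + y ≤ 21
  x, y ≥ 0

max z = 3x - y

s.t.
  x + s1 = 13
  y + s2 = 6
  4x + y + s3 = 45
  3x + 3y + s4 = 12
  4x + y + s5 = 21
  x, y, s1, s2, s3, s4, s5 ≥ 0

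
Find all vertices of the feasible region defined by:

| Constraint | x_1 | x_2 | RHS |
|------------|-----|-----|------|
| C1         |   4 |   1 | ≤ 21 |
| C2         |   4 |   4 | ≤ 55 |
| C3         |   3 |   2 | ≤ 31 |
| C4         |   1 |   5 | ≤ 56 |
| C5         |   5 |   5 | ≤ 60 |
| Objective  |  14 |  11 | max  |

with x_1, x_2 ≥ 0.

(0, 0), (5.25, 0), (3, 9), (1, 11), (0, 11.2)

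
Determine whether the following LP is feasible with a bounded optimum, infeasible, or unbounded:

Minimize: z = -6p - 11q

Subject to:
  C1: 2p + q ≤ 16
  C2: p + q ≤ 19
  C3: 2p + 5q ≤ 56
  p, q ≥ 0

Feasible with a bounded optimal solution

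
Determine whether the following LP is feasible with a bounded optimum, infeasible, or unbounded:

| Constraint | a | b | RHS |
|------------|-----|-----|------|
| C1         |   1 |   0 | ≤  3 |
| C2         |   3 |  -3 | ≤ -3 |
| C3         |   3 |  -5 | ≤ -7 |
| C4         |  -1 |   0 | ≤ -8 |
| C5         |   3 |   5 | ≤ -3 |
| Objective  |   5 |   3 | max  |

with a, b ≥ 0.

Infeasible (no feasible solution exists)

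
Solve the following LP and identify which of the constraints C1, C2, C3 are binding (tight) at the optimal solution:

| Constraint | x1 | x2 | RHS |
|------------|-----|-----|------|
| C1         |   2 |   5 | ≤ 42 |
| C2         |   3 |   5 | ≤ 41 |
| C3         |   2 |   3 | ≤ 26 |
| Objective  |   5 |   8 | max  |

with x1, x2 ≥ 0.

At x1 = 7, x2 = 4, compute slack b - a·x for each constraint:
  C1: 42 − 34 = 8  (slack)
  C2: 41 − 41 = 0  (binding)
  C3: 26 − 26 = 0  (binding)

Optimal: x1 = 7, x2 = 4
Binding: C2, C3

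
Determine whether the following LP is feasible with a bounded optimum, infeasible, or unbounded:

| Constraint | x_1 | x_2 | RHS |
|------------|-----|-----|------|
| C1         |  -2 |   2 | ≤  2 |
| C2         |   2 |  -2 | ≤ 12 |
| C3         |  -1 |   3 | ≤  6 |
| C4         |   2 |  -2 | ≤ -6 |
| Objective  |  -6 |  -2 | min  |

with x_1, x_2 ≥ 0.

Infeasible (no feasible solution exists)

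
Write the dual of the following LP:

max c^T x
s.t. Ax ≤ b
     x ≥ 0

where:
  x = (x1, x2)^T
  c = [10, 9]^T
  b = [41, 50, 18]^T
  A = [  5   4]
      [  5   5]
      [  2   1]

Primal max cᵀx s.t. Ax ≤ b, x ≥ 0  →  Dual min bᵀy s.t. Aᵀy ≥ c, y ≥ 0.

Minimize: z = 41y1 + 50y2 + 18y3

Subject to:
  5y1 + 5y2 + 2y3 ≥ 10
  4y1 + 5y2 + y3 ≥ 9
  y1, y2, y3 ≥ 0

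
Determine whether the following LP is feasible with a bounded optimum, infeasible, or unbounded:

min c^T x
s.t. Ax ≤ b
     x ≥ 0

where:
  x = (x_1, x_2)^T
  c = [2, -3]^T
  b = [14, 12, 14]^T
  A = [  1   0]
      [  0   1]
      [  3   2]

Feasible with a bounded optimal solution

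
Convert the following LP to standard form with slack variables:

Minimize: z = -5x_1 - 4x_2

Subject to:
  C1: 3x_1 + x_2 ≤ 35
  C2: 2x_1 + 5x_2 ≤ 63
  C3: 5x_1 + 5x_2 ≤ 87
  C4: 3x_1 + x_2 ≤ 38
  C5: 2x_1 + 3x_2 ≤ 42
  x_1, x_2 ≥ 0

min z = -5x_1 - 4x_2

s.t.
  3x_1 + x_2 + s1 = 35
  2x_1 + 5x_2 + s2 = 63
  5x_1 + 5x_2 + s3 = 87
  3x_1 + x_2 + s4 = 38
  2x_1 + 3x_2 + s5 = 42
  x_1, x_2, s1, s2, s3, s4, s5 ≥ 0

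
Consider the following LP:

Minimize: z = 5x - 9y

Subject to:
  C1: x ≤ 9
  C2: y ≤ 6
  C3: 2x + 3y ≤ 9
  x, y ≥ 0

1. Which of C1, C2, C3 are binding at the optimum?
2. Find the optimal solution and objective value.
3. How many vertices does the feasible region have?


1. C3
2. x = 0, y = 3, z = -27
3. 3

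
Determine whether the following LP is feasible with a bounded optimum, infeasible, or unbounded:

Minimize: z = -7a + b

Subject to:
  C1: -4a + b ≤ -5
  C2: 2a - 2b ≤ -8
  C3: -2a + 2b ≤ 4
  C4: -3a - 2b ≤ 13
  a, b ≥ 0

Infeasible (no feasible solution exists)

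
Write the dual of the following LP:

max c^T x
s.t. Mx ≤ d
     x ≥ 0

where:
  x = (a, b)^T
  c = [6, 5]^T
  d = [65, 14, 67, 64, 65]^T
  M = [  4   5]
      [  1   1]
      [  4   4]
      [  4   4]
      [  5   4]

Primal max cᵀx s.t. Ax ≤ b, x ≥ 0  →  Dual min bᵀy s.t. Aᵀy ≥ c, y ≥ 0.

Minimize: z = 65y1 + 14y2 + 67y3 + 64y4 + 65y5

Subject to:
  4y1 + y2 + 4y3 + 4y4 + 5y5 ≥ 6
  5y1 + y2 + 4y3 + 4y4 + 4y5 ≥ 5
  y1, y2, y3, y4, y5 ≥ 0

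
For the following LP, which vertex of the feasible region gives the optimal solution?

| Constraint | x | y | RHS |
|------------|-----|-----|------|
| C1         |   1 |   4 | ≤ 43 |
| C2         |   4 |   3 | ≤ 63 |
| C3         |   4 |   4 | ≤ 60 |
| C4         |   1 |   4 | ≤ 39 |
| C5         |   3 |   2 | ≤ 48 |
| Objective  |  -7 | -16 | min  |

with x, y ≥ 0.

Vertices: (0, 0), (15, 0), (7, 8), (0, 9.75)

Evaluate the objective at each vertex of the feasible region:
  z(0, 0) = 0
  z(15, 0) = -105
  z(7, 8) = -177  ←
  z(0, 9.75) = -156
The minimum is at x = 7, y = 8.

(7, 8)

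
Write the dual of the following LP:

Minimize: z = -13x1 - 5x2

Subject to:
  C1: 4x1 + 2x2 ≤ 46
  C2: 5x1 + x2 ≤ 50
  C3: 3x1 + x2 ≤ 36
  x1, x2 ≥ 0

Primal min cᵀx s.t. Ax ≤ b, x ≥ 0  →  Dual max −bᵀy s.t. Aᵀy ≥ −c, y ≥ 0.

Maximize: z = -46y1 - 50y2 - 36y3

Subject to:
  4y1 + 5y2 + 3y3 ≥ 13
  2y1 + y2 + y3 ≥ 5
  y1, y2, y3 ≥ 0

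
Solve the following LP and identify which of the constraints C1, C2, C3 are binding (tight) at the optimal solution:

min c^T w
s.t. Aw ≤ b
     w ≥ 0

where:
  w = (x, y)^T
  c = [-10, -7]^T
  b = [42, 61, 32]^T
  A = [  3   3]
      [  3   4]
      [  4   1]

At x = 6, y = 8, compute slack b - a·x for each constraint:
  C1: 42 − 42 = 0  (binding)
  C2: 61 − 50 = 11  (slack)
  C3: 32 − 32 = 0  (binding)

Optimal: x = 6, y = 8
Binding: C1, C3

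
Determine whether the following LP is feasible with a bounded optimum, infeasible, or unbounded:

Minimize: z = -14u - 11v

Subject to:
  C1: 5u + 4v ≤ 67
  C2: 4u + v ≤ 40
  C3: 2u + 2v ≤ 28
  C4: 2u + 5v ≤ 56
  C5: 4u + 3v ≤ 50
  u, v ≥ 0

Feasible with a bounded optimal solution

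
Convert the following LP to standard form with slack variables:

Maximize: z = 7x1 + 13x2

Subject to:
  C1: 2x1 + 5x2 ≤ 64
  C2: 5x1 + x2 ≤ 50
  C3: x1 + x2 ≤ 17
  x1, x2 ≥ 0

max z = 7x1 + 13x2

s.t.
  2x1 + 5x2 + s1 = 64
  5x1 + x2 + s2 = 50
  x1 + x2 + s3 = 17
  x1, x2, s1, s2, s3 ≥ 0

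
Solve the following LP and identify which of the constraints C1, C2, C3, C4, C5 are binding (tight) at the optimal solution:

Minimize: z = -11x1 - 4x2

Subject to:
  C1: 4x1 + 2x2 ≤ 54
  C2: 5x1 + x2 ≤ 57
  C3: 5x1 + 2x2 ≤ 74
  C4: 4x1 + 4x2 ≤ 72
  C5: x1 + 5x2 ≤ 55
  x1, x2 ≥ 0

At x1 = 10, x2 = 7, compute slack b - a·x for each constraint:
  C1: 54 − 54 = 0  (binding)
  C2: 57 − 57 = 0  (binding)
  C3: 74 − 64 = 10  (slack)
  C4: 72 − 68 = 4  (slack)
  C5: 55 − 45 = 10  (slack)

Optimal: x1 = 10, x2 = 7
Binding: C1, C2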